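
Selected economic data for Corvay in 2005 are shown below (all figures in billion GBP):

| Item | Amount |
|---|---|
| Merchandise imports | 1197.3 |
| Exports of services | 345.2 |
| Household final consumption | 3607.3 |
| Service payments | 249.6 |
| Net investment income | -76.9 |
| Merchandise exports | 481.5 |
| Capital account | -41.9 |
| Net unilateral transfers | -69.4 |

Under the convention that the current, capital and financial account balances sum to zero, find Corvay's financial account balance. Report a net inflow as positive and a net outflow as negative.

808.4

Goods balance = 481.5 - 1197.3 = -715.8
Services balance = 345.2 - 249.6 = 95.6
Trade balance (goods + services) = -715.8 + 95.6 = -620.2
Net primary income = -76.9
Net secondary income = -69.4
Current account = -620.2 + (-76.9) + (-69.4) = -766.5
Financial account = -(-766.5 + (-41.9)) = 808.4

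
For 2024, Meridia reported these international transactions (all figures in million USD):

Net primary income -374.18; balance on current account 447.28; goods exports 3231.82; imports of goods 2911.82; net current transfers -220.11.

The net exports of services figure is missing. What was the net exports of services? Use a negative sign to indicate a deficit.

721.57

Current account = goods balance + services balance + net primary income + net secondary income
Sum of the known components = -274.29
Net exports of services = CA - (known components) = 447.28 - (-274.29) = 721.57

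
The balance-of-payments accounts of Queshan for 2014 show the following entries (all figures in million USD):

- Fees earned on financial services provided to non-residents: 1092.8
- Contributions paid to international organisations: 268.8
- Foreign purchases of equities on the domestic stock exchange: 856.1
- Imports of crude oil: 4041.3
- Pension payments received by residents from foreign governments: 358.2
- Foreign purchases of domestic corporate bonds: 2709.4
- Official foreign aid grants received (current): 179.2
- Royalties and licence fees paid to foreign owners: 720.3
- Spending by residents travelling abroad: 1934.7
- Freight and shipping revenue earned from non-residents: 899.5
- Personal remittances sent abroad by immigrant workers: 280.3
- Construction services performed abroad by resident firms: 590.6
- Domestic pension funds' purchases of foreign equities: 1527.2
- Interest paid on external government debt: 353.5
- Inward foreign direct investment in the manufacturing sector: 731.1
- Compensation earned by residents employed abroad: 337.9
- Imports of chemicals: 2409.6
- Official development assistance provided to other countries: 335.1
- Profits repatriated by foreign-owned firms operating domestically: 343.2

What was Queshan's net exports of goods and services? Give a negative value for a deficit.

Goods: -2409.6 - 4041.3 = -6450.9
Services: -720.3 + 1092.8 + 899.5 - 1934.7 + 590.6 = -72.1
Trade balance = -6450.9 + (-72.1) = -6523.0
(Excluded from the trade balance — secondary income: contributions paid to international organisations 268.8, pension payments received by residents from foreign governments 358.2, official foreign aid grants received (current) 179.2, personal remittances sent abroad by immigrant workers 280.3, official development assistance provided to other countries 335.1; financial account: foreign purchases of equities on the domestic stock exchange 856.1, foreign purchases of domestic corporate bonds 2709.4, domestic pension funds' purchases of foreign equities 1527.2, inward foreign direct investment in the manufacturing sector 731.1; primary income: interest paid on external government debt 353.5, compensation earned by residents employed abroad 337.9, profits repatriated by foreign-owned firms operating domestically 343.2.)

-6523.0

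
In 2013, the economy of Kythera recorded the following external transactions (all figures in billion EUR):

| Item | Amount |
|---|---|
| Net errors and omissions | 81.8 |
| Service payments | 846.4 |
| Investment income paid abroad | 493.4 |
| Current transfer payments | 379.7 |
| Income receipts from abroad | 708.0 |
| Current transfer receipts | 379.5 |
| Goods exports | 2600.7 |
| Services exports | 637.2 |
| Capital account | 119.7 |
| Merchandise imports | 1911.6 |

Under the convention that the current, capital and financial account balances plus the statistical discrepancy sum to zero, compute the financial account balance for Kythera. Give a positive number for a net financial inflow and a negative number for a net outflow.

-895.8

Goods balance = 2600.7 - 1911.6 = 689.1
Services balance = 637.2 - 846.4 = -209.2
Trade balance (goods + services) = 689.1 + (-209.2) = 479.9
Net primary income = 708.0 - 493.4 = 214.6
Net secondary income = 379.5 - 379.7 = -0.2
Current account = 479.9 + 214.6 + (-0.2) = 694.3
Financial account = -(694.3 + 119.7 + 81.8) = -895.8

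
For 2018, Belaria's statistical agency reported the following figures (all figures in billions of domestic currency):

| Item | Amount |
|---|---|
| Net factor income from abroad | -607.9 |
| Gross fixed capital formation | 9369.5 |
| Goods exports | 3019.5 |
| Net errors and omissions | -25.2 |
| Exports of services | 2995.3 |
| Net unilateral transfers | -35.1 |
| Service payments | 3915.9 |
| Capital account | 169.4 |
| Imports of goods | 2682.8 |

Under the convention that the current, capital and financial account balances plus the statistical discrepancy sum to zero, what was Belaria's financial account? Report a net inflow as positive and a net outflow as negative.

1082.7

Goods balance = 3019.5 - 2682.8 = 336.7
Services balance = 2995.3 - 3915.9 = -920.6
Trade balance (goods + services) = 336.7 + (-920.6) = -583.9
Net primary income = -607.9
Net secondary income = -35.1
Current account = -583.9 + (-607.9) + (-35.1) = -1226.9
Financial account = -(-1226.9 + 169.4 + (-25.2)) = 1082.7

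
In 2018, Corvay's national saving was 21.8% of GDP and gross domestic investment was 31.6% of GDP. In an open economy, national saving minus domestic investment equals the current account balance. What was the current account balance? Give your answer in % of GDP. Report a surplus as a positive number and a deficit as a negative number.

-9.8

CA = S - I = 21.8 - 31.6 = -9.8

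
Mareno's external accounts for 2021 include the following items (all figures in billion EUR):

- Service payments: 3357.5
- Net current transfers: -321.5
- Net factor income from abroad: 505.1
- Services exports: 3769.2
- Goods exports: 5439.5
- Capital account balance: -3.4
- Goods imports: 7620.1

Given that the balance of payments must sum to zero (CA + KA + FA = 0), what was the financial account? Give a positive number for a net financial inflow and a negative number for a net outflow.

1588.7

Goods balance = 5439.5 - 7620.1 = -2180.6
Services balance = 3769.2 - 3357.5 = 411.7
Trade balance (goods + services) = -2180.6 + 411.7 = -1768.9
Net primary income = 505.1
Net secondary income = -321.5
Current account = -1768.9 + 505.1 + (-321.5) = -1585.3
Financial account = -(-1585.3 + (-3.4)) = 1588.7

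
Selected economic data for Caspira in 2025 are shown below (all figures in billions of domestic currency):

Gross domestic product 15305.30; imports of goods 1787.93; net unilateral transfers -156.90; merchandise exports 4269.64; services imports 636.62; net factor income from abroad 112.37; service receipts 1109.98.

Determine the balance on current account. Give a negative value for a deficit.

Goods balance = 4269.64 - 1787.93 = 2481.71
Services balance = 1109.98 - 636.62 = 473.36
Trade balance (goods + services) = 2481.71 + 473.36 = 2955.07
Net primary income = 112.37
Net secondary income = -156.90
Current account = 2955.07 + 112.37 + (-156.90) = 2910.54

2910.54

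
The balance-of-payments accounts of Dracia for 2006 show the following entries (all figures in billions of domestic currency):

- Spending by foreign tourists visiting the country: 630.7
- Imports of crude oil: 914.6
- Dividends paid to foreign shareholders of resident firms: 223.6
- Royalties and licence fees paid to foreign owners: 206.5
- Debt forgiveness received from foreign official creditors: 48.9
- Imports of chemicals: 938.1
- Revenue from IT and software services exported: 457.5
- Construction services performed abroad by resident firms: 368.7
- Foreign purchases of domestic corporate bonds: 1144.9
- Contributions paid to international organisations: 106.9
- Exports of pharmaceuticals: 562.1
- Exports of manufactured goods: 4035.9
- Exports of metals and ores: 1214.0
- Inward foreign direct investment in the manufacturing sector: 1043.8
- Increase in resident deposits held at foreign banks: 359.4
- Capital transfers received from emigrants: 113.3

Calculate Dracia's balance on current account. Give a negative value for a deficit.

4879.2

Goods: 1214.0 - 914.6 - 938.1 + 562.1 + 4035.9 = 3959.3
Services: -206.5 + 630.7 + 457.5 + 368.7 = 1250.4
Primary income: -223.6
Secondary income: -106.9
Current account = 3959.3 + 1250.4 + (-223.6) + (-106.9) = 4879.2
(Excluded from the current account — capital account: debt forgiveness received from foreign official creditors 48.9, capital transfers received from emigrants 113.3; financial account: foreign purchases of domestic corporate bonds 1144.9, inward foreign direct investment in the manufacturing sector 1043.8, increase in resident deposits held at foreign banks 359.4.)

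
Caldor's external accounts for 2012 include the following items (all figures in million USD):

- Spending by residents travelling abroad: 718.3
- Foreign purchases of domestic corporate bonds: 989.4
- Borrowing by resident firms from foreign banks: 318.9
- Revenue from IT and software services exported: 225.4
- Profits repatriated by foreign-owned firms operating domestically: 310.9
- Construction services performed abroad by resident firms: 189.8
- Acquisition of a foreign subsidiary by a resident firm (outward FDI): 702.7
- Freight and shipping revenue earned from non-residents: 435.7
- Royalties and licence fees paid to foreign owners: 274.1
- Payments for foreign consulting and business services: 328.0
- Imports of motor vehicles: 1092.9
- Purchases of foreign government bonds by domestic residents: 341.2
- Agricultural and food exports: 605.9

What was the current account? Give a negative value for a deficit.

-1267.4

Goods: -1092.9 + 605.9 = -487.0
Services: 189.8 - 718.3 + 435.7 - 274.1 + 225.4 - 328.0 = -469.5
Primary income: -310.9
Current account = (-487.0) + (-469.5) + (-310.9) = -1267.4
(Excluded from the current account — financial account: foreign purchases of domestic corporate bonds 989.4, borrowing by resident firms from foreign banks 318.9, acquisition of a foreign subsidiary by a resident firm (outward FDI) 702.7, purchases of foreign government bonds by domestic residents 341.2.)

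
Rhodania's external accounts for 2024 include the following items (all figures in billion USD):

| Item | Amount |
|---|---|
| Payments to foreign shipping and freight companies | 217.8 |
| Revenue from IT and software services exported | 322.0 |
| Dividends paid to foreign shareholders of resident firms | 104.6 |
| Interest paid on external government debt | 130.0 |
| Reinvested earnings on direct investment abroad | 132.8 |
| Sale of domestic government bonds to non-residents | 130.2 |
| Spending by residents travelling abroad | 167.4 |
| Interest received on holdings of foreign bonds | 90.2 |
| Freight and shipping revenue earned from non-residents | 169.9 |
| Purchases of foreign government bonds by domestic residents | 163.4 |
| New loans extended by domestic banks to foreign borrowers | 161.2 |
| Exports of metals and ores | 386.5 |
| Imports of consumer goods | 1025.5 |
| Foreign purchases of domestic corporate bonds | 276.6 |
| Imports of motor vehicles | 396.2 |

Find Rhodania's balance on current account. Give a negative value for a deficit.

-940.1

Goods: -1025.5 + 386.5 - 396.2 = -1035.2
Services: -217.8 + 169.9 + 322.0 - 167.4 = 106.7
Primary income: 132.8 - 104.6 + 90.2 - 130.0 = -11.6
Current account = (-1035.2) + 106.7 + (-11.6) = -940.1
(Excluded from the current account — financial account: sale of domestic government bonds to non-residents 130.2, purchases of foreign government bonds by domestic residents 163.4, new loans extended by domestic banks to foreign borrowers 161.2, foreign purchases of domestic corporate bonds 276.6.)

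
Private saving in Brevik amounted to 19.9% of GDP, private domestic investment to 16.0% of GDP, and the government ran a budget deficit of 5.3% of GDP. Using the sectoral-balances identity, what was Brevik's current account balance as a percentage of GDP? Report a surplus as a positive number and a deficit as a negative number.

-1.4

By the sectoral-balances identity, CA = (S_private - I) + (T - G).
Private balance = 19.9 - 16.0 = 3.9
Government balance (T - G) = -5.3
CA = 3.9 + (-5.3) = -1.4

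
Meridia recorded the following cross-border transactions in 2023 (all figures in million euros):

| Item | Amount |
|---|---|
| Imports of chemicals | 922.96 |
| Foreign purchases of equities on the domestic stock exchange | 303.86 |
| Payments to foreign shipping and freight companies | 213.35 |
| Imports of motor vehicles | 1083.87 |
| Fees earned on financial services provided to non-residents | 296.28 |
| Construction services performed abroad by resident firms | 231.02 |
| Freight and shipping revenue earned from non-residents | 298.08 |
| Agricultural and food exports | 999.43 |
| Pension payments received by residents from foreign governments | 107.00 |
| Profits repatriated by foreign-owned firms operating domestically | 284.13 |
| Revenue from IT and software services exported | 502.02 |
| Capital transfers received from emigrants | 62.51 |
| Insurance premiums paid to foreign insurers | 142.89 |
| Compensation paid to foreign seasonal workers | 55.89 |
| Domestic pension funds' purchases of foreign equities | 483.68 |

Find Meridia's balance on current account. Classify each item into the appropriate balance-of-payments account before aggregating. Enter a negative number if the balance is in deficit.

Goods: 999.43 - 922.96 - 1083.87 = -1007.40
Services: 231.02 - 142.89 + 502.02 + 298.08 - 213.35 + 296.28 = 971.16
Primary income: -55.89 - 284.13 = -340.02
Secondary income: 107.00
Current account = (-1007.40) + 971.16 + (-340.02) + 107.00 = -269.26
(Excluded from the current account — financial account: foreign purchases of equities on the domestic stock exchange 303.86, domestic pension funds' purchases of foreign equities 483.68; capital account: capital transfers received from emigrants 62.51.)

-269.26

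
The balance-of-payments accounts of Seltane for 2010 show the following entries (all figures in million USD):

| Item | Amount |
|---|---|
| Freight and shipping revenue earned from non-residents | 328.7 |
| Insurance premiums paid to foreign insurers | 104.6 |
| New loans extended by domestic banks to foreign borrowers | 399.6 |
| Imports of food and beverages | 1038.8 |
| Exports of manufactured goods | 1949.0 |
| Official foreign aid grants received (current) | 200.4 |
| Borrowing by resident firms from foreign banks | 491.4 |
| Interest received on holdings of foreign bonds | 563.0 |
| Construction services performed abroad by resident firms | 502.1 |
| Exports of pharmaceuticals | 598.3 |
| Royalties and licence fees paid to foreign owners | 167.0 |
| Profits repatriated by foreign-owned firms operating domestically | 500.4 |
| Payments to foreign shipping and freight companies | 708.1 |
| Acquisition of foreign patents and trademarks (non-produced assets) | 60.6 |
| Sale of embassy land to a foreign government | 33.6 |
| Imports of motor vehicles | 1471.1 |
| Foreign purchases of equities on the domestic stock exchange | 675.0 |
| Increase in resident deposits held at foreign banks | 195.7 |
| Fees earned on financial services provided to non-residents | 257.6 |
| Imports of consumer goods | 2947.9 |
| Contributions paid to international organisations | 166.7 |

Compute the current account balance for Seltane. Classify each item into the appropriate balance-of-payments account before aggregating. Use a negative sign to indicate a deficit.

-2705.5

Goods: -1038.8 + 598.3 + 1949.0 - 2947.9 - 1471.1 = -2910.5
Services: -708.1 - 167.0 + 502.1 + 328.7 + 257.6 - 104.6 = 108.7
Primary income: -500.4 + 563.0 = 62.6
Secondary income: 200.4 - 166.7 = 33.7
Current account = (-2910.5) + 108.7 + 62.6 + 33.7 = -2705.5
(Excluded from the current account — financial account: new loans extended by domestic banks to foreign borrowers 399.6, borrowing by resident firms from foreign banks 491.4, foreign purchases of equities on the domestic stock exchange 675.0, increase in resident deposits held at foreign banks 195.7; capital account: acquisition of foreign patents and trademarks (non-produced assets) 60.6, sale of embassy land to a foreign government 33.6.)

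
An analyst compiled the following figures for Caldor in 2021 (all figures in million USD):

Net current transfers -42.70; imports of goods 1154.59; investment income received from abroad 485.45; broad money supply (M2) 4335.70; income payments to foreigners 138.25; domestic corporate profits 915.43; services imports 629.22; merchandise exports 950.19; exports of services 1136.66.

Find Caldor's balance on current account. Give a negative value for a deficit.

Goods balance = 950.19 - 1154.59 = -204.40
Services balance = 1136.66 - 629.22 = 507.44
Trade balance (goods + services) = -204.40 + 507.44 = 303.04
Net primary income = 485.45 - 138.25 = 347.20
Net secondary income = -42.70
Current account = 303.04 + 347.20 + (-42.70) = 607.54

607.54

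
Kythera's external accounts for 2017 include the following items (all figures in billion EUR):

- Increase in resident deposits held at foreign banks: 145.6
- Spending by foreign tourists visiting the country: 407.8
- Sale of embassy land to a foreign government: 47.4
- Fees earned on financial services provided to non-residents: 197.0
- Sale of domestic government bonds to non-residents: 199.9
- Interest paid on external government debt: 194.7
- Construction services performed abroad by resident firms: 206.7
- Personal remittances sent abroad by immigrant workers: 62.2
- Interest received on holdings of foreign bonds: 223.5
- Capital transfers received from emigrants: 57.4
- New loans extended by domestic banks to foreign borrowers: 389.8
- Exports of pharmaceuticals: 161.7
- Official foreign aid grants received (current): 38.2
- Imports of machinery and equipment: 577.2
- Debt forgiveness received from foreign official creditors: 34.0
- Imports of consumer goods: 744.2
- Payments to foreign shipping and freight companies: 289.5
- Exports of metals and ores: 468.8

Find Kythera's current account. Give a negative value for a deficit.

Goods: -577.2 + 161.7 + 468.8 - 744.2 = -690.9
Services: -289.5 + 206.7 + 197.0 + 407.8 = 522.0
Primary income: 223.5 - 194.7 = 28.8
Secondary income: -62.2 + 38.2 = -24.0
Current account = (-690.9) + 522.0 + 28.8 + (-24.0) = -164.1
(Excluded from the current account — financial account: increase in resident deposits held at foreign banks 145.6, sale of domestic government bonds to non-residents 199.9, new loans extended by domestic banks to foreign borrowers 389.8; capital account: sale of embassy land to a foreign government 47.4, capital transfers received from emigrants 57.4, debt forgiveness received from foreign official creditors 34.0.)

-164.1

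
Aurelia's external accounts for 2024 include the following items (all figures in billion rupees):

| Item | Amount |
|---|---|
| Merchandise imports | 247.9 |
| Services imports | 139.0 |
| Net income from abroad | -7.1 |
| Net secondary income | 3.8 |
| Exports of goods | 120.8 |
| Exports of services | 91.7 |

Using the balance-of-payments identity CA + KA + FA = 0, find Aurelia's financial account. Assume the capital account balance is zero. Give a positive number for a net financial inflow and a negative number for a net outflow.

Goods balance = 120.8 - 247.9 = -127.1
Services balance = 91.7 - 139.0 = -47.3
Trade balance (goods + services) = -127.1 + (-47.3) = -174.4
Net primary income = -7.1
Net secondary income = 3.8
Current account = -174.4 + (-7.1) + 3.8 = -177.7
Financial account = -(-177.7) = 177.7

177.7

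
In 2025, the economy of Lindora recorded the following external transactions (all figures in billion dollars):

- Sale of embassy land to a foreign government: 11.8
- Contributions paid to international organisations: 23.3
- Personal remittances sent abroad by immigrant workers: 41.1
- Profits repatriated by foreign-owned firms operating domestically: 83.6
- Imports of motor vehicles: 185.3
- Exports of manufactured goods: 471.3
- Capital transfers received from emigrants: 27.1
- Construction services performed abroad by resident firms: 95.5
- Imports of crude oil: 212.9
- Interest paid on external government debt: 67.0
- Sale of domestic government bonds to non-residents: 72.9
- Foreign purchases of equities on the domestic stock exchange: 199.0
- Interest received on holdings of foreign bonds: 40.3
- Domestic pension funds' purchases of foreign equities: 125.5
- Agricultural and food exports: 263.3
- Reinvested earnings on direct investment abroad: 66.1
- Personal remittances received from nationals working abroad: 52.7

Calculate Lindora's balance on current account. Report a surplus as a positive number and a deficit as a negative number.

Goods: 263.3 - 212.9 + 471.3 - 185.3 = 336.4
Services: 95.5
Primary income: -83.6 + 66.1 + 40.3 - 67.0 = -44.2
Secondary income: -41.1 + 52.7 - 23.3 = -11.7
Current account = 336.4 + 95.5 + (-44.2) + (-11.7) = 376.0
(Excluded from the current account — capital account: sale of embassy land to a foreign government 11.8, capital transfers received from emigrants 27.1; financial account: sale of domestic government bonds to non-residents 72.9, foreign purchases of equities on the domestic stock exchange 199.0, domestic pension funds' purchases of foreign equities 125.5.)

376.0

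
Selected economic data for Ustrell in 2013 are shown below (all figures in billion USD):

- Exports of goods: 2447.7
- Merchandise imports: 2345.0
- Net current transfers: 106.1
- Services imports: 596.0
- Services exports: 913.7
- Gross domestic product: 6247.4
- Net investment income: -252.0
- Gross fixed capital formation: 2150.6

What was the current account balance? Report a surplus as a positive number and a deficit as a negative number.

Goods balance = 2447.7 - 2345.0 = 102.7
Services balance = 913.7 - 596.0 = 317.7
Trade balance (goods + services) = 102.7 + 317.7 = 420.4
Net primary income = -252.0
Net secondary income = 106.1
Current account = 420.4 + (-252.0) + 106.1 = 274.5

274.5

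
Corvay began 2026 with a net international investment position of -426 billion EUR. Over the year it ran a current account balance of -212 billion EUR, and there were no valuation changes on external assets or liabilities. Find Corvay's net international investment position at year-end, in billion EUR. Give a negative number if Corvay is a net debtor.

With no valuation effects, change in NIIP = current account = -212
End-of-year NIIP = -426 + (-212) = -638

-638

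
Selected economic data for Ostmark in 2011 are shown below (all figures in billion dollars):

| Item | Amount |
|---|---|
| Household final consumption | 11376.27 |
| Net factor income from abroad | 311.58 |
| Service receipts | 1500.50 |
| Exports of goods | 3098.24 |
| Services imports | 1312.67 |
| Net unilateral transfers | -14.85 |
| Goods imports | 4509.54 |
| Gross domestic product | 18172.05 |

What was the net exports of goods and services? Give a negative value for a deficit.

Goods balance = 3098.24 - 4509.54 = -1411.30
Services balance = 1500.50 - 1312.67 = 187.83
Trade balance (goods + services) = -1411.30 + 187.83 = -1223.47

-1223.47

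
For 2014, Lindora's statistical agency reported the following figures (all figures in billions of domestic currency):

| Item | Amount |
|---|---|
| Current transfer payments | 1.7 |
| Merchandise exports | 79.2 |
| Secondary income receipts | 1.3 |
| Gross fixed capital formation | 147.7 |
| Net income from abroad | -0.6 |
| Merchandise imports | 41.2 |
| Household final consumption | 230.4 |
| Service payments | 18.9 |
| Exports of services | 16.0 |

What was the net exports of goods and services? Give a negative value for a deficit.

Goods balance = 79.2 - 41.2 = 38.0
Services balance = 16.0 - 18.9 = -2.9
Trade balance (goods + services) = 38.0 + (-2.9) = 35.1

35.1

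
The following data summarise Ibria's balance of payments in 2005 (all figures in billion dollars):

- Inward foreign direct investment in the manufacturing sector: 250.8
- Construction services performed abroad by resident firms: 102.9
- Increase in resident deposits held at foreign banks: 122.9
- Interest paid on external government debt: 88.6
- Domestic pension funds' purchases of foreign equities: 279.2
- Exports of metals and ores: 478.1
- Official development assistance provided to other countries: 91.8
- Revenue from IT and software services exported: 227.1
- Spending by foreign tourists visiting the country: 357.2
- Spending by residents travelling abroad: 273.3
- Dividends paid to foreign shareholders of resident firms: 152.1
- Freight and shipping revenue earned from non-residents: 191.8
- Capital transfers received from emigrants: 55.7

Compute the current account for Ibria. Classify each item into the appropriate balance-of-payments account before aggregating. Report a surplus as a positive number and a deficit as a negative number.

Goods: 478.1
Services: -273.3 + 357.2 + 227.1 + 191.8 + 102.9 = 605.7
Primary income: -152.1 - 88.6 = -240.7
Secondary income: -91.8
Current account = 478.1 + 605.7 + (-240.7) + (-91.8) = 751.3
(Excluded from the current account — financial account: inward foreign direct investment in the manufacturing sector 250.8, increase in resident deposits held at foreign banks 122.9, domestic pension funds' purchases of foreign equities 279.2; capital account: capital transfers received from emigrants 55.7.)

751.3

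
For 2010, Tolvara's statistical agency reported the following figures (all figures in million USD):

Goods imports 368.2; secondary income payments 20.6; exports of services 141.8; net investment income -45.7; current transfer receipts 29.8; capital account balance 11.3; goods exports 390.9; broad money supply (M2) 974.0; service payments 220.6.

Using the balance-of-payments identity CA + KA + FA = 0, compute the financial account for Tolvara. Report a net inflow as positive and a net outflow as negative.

Goods balance = 390.9 - 368.2 = 22.7
Services balance = 141.8 - 220.6 = -78.8
Trade balance (goods + services) = 22.7 + (-78.8) = -56.1
Net primary income = -45.7
Net secondary income = 29.8 - 20.6 = 9.2
Current account = -56.1 + (-45.7) + 9.2 = -92.6
Financial account = -(-92.6 + 11.3) = 81.3

81.3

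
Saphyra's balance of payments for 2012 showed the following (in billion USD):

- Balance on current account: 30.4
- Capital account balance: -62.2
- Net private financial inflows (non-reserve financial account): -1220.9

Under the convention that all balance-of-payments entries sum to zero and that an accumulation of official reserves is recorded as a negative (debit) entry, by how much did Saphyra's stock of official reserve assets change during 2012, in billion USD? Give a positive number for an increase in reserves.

Official reserve transactions balance = -(30.4 + (-62.2) + (-1220.9)) = 1252.7
An accumulation of reserves is recorded as a debit (negative entry), so the change in the stock of reserves is the negative of that balance.
Change in official reserves = -(1252.7) = -1252.7

-1252.7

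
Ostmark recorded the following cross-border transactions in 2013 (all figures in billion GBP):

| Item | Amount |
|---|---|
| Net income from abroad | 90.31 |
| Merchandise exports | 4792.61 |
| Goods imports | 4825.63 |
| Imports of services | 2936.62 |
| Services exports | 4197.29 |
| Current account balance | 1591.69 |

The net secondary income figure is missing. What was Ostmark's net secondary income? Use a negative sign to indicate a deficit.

273.73

Current account = goods balance + services balance + net primary income + net secondary income
Sum of the known components = 1317.96
Net secondary income = CA - (known components) = 1591.69 - 1317.96 = 273.73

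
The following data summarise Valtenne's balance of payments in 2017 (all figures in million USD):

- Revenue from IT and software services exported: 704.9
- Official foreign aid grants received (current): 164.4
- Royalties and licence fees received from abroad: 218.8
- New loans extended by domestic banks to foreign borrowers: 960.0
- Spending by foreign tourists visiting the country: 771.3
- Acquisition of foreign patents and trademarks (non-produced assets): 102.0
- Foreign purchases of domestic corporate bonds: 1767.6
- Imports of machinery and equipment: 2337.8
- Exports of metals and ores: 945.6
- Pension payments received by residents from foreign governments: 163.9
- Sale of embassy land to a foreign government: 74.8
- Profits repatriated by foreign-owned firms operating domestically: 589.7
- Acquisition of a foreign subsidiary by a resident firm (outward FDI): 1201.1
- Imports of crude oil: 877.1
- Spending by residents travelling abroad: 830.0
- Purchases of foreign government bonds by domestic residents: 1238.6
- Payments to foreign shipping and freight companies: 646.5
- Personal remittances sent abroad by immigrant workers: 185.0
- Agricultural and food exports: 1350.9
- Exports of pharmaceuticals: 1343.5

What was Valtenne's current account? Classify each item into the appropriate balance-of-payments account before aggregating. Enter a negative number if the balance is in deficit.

197.2

Goods: 1343.5 - 2337.8 - 877.1 + 1350.9 + 945.6 = 425.1
Services: 218.8 - 830.0 + 704.9 - 646.5 + 771.3 = 218.5
Primary income: -589.7
Secondary income: 163.9 + 164.4 - 185.0 = 143.3
Current account = 425.1 + 218.5 + (-589.7) + 143.3 = 197.2
(Excluded from the current account — financial account: new loans extended by domestic banks to foreign borrowers 960.0, foreign purchases of domestic corporate bonds 1767.6, acquisition of a foreign subsidiary by a resident firm (outward FDI) 1201.1, purchases of foreign government bonds by domestic residents 1238.6; capital account: acquisition of foreign patents and trademarks (non-produced assets) 102.0, sale of embassy land to a foreign government 74.8.)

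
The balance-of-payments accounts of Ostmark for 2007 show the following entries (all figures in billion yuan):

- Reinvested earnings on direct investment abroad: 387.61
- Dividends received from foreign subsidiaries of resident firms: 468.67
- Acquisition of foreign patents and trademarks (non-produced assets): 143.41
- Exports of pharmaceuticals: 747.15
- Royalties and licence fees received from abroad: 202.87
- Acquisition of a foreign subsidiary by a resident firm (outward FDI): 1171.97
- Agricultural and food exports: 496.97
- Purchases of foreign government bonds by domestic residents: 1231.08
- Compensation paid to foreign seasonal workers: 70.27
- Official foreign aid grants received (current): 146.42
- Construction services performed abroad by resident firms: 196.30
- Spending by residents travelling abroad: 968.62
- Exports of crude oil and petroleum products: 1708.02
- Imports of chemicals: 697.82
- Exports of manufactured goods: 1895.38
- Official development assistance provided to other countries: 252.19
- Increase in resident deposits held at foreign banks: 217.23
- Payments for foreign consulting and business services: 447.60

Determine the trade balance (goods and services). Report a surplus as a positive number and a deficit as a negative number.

3132.65

Goods: -697.82 + 747.15 + 1708.02 + 1895.38 + 496.97 = 4149.70
Services: 202.87 - 447.60 - 968.62 + 196.30 = -1017.05
Trade balance = 4149.70 + (-1017.05) = 3132.65
(Excluded from the trade balance — primary income: reinvested earnings on direct investment abroad 387.61, dividends received from foreign subsidiaries of resident firms 468.67, compensation paid to foreign seasonal workers 70.27; capital account: acquisition of foreign patents and trademarks (non-produced assets) 143.41; financial account: acquisition of a foreign subsidiary by a resident firm (outward FDI) 1171.97, purchases of foreign government bonds by domestic residents 1231.08, increase in resident deposits held at foreign banks 217.23; secondary income: official foreign aid grants received (current) 146.42, official development assistance provided to other countries 252.19.)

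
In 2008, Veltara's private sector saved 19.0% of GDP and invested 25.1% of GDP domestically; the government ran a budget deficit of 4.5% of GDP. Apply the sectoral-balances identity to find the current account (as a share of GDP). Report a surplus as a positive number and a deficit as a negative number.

-10.6

By the sectoral-balances identity, CA = (S_private - I) + (T - G).
Private balance = 19.0 - 25.1 = -6.1
Government balance (T - G) = -4.5
CA = -6.1 + (-4.5) = -10.6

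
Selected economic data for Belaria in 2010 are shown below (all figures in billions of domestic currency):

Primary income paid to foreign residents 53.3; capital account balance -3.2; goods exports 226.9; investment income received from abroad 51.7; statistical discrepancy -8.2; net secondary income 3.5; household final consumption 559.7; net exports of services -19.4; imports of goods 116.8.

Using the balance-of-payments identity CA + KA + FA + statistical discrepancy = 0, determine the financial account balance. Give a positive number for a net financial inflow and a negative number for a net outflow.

Goods balance = 226.9 - 116.8 = 110.1
Services balance = -19.4
Trade balance (goods + services) = 110.1 + (-19.4) = 90.7
Net primary income = 51.7 - 53.3 = -1.6
Net secondary income = 3.5
Current account = 90.7 + (-1.6) + 3.5 = 92.6
Financial account = -(92.6 + (-3.2) + (-8.2)) = -81.2

-81.2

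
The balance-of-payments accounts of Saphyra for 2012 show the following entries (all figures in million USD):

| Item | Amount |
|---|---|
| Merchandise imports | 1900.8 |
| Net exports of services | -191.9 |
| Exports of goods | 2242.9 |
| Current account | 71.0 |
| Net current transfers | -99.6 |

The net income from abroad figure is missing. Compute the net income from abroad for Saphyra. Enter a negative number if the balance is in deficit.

Current account = goods balance + services balance + net primary income + net secondary income
Sum of the known components = 50.6
Net income from abroad = CA - (known components) = 71.0 - 50.6 = 20.4

20.4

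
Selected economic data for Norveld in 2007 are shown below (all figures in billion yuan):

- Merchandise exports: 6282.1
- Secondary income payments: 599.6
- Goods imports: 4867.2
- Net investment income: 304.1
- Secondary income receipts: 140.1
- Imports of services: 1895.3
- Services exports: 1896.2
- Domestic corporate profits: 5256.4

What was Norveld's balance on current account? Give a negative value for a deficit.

Goods balance = 6282.1 - 4867.2 = 1414.9
Services balance = 1896.2 - 1895.3 = 0.9
Trade balance (goods + services) = 1414.9 + 0.9 = 1415.8
Net primary income = 304.1
Net secondary income = 140.1 - 599.6 = -459.5
Current account = 1415.8 + 304.1 + (-459.5) = 1260.4

1260.4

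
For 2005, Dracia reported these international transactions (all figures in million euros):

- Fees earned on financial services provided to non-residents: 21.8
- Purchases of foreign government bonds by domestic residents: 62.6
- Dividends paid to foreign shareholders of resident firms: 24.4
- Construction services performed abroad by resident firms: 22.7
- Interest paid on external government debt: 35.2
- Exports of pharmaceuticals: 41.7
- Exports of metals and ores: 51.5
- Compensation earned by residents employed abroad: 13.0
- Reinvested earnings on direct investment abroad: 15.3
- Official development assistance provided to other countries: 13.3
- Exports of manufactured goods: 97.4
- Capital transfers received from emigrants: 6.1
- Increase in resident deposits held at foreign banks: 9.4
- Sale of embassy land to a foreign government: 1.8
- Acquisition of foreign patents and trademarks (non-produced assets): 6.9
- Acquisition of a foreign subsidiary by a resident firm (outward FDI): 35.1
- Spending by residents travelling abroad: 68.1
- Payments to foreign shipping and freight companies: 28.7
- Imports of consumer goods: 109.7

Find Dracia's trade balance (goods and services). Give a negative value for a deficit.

28.6

Goods: 51.5 + 97.4 + 41.7 - 109.7 = 80.9
Services: 22.7 - 28.7 - 68.1 + 21.8 = -52.3
Trade balance = 80.9 + (-52.3) = 28.6
(Excluded from the trade balance — financial account: purchases of foreign government bonds by domestic residents 62.6, increase in resident deposits held at foreign banks 9.4, acquisition of a foreign subsidiary by a resident firm (outward FDI) 35.1; primary income: dividends paid to foreign shareholders of resident firms 24.4, interest paid on external government debt 35.2, compensation earned by residents employed abroad 13.0, reinvested earnings on direct investment abroad 15.3; secondary income: official development assistance provided to other countries 13.3; capital account: capital transfers received from emigrants 6.1, sale of embassy land to a foreign government 1.8, acquisition of foreign patents and trademarks (non-produced assets) 6.9.)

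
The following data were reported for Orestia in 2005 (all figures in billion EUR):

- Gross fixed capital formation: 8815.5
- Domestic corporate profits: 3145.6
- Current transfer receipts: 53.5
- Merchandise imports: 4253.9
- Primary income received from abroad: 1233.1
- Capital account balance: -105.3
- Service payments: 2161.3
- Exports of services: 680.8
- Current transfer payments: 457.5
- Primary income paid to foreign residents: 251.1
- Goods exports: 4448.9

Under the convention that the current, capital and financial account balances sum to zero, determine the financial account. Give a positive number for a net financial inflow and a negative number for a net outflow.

812.8

Goods balance = 4448.9 - 4253.9 = 195.0
Services balance = 680.8 - 2161.3 = -1480.5
Trade balance (goods + services) = 195.0 + (-1480.5) = -1285.5
Net primary income = 1233.1 - 251.1 = 982.0
Net secondary income = 53.5 - 457.5 = -404.0
Current account = -1285.5 + 982.0 + (-404.0) = -707.5
Financial account = -(-707.5 + (-105.3)) = 812.8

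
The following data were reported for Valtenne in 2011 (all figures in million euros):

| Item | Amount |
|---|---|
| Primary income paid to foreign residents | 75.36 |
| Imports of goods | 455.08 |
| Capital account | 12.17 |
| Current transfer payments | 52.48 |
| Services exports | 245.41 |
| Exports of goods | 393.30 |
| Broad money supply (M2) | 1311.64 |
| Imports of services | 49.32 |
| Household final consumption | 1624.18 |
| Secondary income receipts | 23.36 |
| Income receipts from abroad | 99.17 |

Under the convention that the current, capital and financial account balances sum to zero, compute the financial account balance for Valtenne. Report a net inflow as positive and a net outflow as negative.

Goods balance = 393.30 - 455.08 = -61.78
Services balance = 245.41 - 49.32 = 196.09
Trade balance (goods + services) = -61.78 + 196.09 = 134.31
Net primary income = 99.17 - 75.36 = 23.81
Net secondary income = 23.36 - 52.48 = -29.12
Current account = 134.31 + 23.81 + (-29.12) = 129.00
Financial account = -(129.00 + 12.17) = -141.17

-141.17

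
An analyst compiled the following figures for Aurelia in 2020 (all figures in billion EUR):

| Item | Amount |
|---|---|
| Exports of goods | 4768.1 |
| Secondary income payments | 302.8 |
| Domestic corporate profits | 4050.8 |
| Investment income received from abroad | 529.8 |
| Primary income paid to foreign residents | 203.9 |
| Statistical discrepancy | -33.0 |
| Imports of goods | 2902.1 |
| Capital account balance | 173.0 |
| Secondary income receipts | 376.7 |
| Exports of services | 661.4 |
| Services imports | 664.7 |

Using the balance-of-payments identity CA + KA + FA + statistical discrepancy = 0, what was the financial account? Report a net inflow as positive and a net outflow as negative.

Goods balance = 4768.1 - 2902.1 = 1866.0
Services balance = 661.4 - 664.7 = -3.3
Trade balance (goods + services) = 1866.0 + (-3.3) = 1862.7
Net primary income = 529.8 - 203.9 = 325.9
Net secondary income = 376.7 - 302.8 = 73.9
Current account = 1862.7 + 325.9 + 73.9 = 2262.5
Financial account = -(2262.5 + 173.0 + (-33.0)) = -2402.5

-2402.5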